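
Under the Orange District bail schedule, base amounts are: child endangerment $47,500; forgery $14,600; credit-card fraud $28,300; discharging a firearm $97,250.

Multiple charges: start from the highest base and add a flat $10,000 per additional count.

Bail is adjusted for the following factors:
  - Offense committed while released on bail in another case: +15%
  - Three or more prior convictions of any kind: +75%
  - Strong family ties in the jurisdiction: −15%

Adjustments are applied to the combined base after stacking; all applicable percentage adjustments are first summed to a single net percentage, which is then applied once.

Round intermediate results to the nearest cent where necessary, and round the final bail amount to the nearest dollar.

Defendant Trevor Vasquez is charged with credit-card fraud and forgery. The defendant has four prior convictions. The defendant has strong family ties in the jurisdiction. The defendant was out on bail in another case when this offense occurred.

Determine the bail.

$67,025

Base amounts from the schedule: credit-card fraud $28,300; forgery $14,600.
Stacking rule: highest base plus $10,000 per additional charge. Highest is credit-card fraud at $28,300; 1 additional charge → +$10,000. Combined base = $38,300.
Net percentage adjustment: +15% +75% −15% = +75%. $38,300 × 1.75 = $67,025.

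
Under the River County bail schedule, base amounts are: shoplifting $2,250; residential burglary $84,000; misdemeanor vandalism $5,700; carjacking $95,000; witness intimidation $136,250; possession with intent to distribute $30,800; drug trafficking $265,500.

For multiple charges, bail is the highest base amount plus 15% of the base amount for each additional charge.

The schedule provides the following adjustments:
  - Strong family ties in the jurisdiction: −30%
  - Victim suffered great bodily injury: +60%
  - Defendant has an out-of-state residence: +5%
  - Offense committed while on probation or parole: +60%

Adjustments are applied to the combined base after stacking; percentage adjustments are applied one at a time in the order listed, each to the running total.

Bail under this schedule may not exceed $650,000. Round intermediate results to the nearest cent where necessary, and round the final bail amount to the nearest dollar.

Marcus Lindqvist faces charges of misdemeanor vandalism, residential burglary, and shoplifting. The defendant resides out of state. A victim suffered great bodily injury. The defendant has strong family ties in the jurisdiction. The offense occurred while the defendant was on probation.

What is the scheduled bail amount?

$160,298

Base amounts from the schedule: misdemeanor vandalism $5,700; residential burglary $84,000; shoplifting $2,250.
Stacking rule: highest base plus 15% of each additional charge. Highest is residential burglary at $84,000. Additional: $5,700 × 15% = $855; $2,250 × 15% = $337.50. Combined base = $84,000 + $1,192.50 = $85,192.50.
Strong family ties in the jurisdiction (−30%): $85,192.50 × 0.7 = $59,634.75.
Victim suffered great bodily injury (+60%): $59,634.75 × 1.6 = $95,415.60.
Defendant has an out-of-state residence (+5%): $95,415.60 × 1.05 = $100,186.38.
Offense committed while on probation or parole (+60%): $100,186.38 × 1.6 = $160,298.21.
$160,298.21 is within the $650,000 maximum.
Rounded to the nearest dollar: $160,298.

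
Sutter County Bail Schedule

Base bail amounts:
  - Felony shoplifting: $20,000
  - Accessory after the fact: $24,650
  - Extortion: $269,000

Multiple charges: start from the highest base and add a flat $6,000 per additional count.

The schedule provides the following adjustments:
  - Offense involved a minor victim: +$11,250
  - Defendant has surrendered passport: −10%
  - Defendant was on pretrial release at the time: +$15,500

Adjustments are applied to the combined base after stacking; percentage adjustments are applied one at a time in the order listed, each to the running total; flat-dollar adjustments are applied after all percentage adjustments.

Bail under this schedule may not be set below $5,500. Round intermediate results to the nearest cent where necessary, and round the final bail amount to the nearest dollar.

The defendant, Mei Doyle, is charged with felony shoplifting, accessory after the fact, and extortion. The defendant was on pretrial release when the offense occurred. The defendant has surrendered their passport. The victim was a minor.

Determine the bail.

$279,650

Base amounts from the schedule: felony shoplifting $20,000; accessory after the fact $24,650; extortion $269,000.
Stacking rule: highest base plus $6,000 per additional charge. Highest is extortion at $269,000; 2 additional charges → +$12,000. Combined base = $281,000.
Defendant has surrendered passport (−10%): $281,000 × 0.9 = $252,900.
Offense involved a minor victim (+$11,250 flat): $252,900 + $11,250 = $264,150.
Defendant was on pretrial release at the time (+$15,500 flat): $264,150 + $15,500 = $279,650.
$279,650 is at or above the $5,500 minimum.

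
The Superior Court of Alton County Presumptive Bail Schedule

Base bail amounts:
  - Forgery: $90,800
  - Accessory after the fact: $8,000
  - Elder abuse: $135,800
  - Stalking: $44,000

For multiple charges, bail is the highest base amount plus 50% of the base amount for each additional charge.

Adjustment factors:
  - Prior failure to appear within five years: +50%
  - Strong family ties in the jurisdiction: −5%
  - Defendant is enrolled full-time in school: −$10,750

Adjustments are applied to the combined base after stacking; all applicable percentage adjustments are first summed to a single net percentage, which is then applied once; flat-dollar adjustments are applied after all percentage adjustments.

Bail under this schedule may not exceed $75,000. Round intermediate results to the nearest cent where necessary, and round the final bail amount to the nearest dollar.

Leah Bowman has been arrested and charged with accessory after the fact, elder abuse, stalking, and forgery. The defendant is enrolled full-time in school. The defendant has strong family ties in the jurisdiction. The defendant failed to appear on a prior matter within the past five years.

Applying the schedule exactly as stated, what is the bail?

$75,000

Base amounts from the schedule: accessory after the fact $8,000; elder abuse $135,800; stalking $44,000; forgery $90,800.
Stacking rule: highest base plus 50% of each additional charge. Highest is elder abuse at $135,800. Additional: $8,000 × 50% = $4,000; $44,000 × 50% = $22,000; $90,800 × 50% = $45,400. Combined base = $135,800 + $71,400 = $207,200.
Net percentage adjustment: +50% −5% = +45%. $207,200 × 1.45 = $300,440.
Defendant is enrolled full-time in school (−$10,750 flat): $300,440 − $10,750 = $289,690.
Result $289,690 exceeds the maximum of $75,000; bail is capped at $75,000.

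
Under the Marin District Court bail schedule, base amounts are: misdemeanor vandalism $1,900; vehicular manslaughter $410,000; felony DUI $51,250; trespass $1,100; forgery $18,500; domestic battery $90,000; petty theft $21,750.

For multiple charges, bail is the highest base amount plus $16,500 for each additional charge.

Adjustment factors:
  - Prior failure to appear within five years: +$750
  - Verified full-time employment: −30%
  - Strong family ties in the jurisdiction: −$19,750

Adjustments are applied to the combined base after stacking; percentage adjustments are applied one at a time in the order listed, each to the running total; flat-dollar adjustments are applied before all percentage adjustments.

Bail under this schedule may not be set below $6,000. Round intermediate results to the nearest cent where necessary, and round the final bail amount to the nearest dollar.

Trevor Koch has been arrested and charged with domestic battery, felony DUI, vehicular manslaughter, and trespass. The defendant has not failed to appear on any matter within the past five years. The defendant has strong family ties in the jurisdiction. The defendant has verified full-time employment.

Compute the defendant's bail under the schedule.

$307,825

Base amounts from the schedule: domestic battery $90,000; felony DUI $51,250; vehicular manslaughter $410,000; trespass $1,100.
Stacking rule: highest base plus $16,500 per additional charge. Highest is vehicular manslaughter at $410,000; 3 additional charges → +$49,500. Combined base = $459,500.
Strong family ties in the jurisdiction (−$19,750 flat): $459,500 − $19,750 = $439,750.
Verified full-time employment (−30%): $439,750 × 0.7 = $307,825.
$307,825 is at or above the $6,000 minimum.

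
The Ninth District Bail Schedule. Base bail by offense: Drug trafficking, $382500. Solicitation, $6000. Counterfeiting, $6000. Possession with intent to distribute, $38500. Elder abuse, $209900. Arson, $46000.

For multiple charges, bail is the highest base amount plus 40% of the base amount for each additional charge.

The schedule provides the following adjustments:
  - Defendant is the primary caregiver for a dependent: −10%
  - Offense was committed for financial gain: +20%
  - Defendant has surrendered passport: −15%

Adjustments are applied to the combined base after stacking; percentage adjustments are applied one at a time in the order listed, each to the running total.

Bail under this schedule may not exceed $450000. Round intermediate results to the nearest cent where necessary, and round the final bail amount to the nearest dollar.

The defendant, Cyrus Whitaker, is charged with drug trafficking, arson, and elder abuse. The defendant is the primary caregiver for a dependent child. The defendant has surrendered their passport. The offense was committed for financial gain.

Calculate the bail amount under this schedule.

$445101

Base amounts from the schedule: drug trafficking $382500; arson $46000; elder abuse $209900.
Stacking rule: highest base plus 40% of each additional charge. Highest is drug trafficking at $382500. Additional: $46000 × 40% = $18400; $209900 × 40% = $83960. Combined base = $382500 + $102360 = $484860.
Defendant is the primary caregiver for a dependent (−10%): $484860 × 0.9 = $436374.
Offense was committed for financial gain (+20%): $436374 × 1.2 = $523648.80.
Defendant has surrendered passport (−15%): $523648.80 × 0.85 = $445101.48.
$445101.48 is within the $450000 maximum.
Rounded to the nearest dollar: $445101.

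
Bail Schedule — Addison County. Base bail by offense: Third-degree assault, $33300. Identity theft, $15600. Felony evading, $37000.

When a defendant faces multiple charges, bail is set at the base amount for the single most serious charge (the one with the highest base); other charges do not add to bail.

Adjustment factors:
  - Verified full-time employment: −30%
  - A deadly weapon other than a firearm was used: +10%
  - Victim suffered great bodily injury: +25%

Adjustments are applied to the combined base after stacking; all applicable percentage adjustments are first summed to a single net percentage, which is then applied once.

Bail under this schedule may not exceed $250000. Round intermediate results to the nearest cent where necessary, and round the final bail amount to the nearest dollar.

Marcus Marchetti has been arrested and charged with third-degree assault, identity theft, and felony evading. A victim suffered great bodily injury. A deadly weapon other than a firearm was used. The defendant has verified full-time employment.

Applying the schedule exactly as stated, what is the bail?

Base amounts from the schedule: third-degree assault $33300; identity theft $15600; felony evading $37000.
Stacking rule: use the highest base only. Highest is felony evading at $37000. Combined base = $37000.
Net percentage adjustment: −30% +10% +25% = +5%. $37000 × 1.05 = $38850.
$38850 is within the $250000 maximum.

$38850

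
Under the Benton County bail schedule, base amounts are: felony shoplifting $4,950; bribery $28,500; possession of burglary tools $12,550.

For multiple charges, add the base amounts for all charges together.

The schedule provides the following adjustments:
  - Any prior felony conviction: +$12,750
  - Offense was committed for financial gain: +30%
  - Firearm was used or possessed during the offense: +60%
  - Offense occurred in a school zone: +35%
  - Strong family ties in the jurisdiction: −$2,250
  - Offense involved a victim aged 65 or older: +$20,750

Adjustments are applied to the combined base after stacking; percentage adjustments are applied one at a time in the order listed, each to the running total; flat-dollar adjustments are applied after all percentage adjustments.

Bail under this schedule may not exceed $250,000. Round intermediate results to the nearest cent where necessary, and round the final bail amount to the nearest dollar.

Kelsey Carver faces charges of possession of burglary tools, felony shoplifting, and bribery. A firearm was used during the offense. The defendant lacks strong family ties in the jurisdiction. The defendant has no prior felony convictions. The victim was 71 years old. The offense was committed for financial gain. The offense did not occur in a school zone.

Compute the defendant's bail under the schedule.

$116,430

Base amounts from the schedule: possession of burglary tools $12,550; felony shoplifting $4,950; bribery $28,500.
Stacking rule: sum of all bases. $12,550 + $4,950 + $28,500 = $46,000.
Offense was committed for financial gain (+30%): $46,000 × 1.3 = $59,800.
Firearm was used or possessed during the offense (+60%): $59,800 × 1.6 = $95,680.
Offense involved a victim aged 65 or older (+$20,750 flat): $95,680 + $20,750 = $116,430.
$116,430 is within the $250,000 maximum.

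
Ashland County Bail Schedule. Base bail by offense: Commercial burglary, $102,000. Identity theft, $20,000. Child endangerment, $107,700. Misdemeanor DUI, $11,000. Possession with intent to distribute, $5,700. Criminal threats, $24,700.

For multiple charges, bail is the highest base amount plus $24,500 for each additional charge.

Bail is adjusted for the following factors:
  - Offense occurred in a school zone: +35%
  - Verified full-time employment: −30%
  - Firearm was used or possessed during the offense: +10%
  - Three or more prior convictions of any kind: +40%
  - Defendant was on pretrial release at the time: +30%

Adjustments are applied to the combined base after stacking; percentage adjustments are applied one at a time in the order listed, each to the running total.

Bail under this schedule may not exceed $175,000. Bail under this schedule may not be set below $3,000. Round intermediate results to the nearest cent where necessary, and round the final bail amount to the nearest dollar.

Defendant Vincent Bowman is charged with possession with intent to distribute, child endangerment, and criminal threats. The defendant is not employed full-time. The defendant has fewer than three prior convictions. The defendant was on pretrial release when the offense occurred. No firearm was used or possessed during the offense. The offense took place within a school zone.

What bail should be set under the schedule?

$175,000

Base amounts from the schedule: possession with intent to distribute $5,700; child endangerment $107,700; criminal threats $24,700.
Stacking rule: highest base plus $24,500 per additional charge. Highest is child endangerment at $107,700; 2 additional charges → +$49,000. Combined base = $156,700.
Offense occurred in a school zone (+35%): $156,700 × 1.35 = $211,545.
Defendant was on pretrial release at the time (+30%): $211,545 × 1.3 = $275,008.50.
Result $275,008.50 exceeds the maximum of $175,000; bail is capped at $175,000.
$175,000 is at or above the $3,000 minimum.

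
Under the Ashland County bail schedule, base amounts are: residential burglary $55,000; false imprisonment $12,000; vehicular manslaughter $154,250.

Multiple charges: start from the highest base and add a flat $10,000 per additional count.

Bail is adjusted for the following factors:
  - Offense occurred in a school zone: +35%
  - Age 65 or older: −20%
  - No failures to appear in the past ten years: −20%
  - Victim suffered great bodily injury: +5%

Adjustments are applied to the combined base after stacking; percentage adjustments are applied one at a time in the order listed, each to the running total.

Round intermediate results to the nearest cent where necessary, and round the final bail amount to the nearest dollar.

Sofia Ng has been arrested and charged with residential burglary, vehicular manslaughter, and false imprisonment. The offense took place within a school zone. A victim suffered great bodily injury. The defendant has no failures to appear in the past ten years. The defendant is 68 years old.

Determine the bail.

$158,080

Base amounts from the schedule: residential burglary $55,000; vehicular manslaughter $154,250; false imprisonment $12,000.
Stacking rule: highest base plus $10,000 per additional charge. Highest is vehicular manslaughter at $154,250; 2 additional charges → +$20,000. Combined base = $174,250.
Offense occurred in a school zone (+35%): $174,250 × 1.35 = $235,237.50.
Age 65 or older (−20%): $235,237.50 × 0.8 = $188,190.
No failures to appear in the past ten years (−20%): $188,190 × 0.8 = $150,552.
Victim suffered great bodily injury (+5%): $150,552 × 1.05 = $158,079.60.
Rounded to the nearest dollar: $158,080.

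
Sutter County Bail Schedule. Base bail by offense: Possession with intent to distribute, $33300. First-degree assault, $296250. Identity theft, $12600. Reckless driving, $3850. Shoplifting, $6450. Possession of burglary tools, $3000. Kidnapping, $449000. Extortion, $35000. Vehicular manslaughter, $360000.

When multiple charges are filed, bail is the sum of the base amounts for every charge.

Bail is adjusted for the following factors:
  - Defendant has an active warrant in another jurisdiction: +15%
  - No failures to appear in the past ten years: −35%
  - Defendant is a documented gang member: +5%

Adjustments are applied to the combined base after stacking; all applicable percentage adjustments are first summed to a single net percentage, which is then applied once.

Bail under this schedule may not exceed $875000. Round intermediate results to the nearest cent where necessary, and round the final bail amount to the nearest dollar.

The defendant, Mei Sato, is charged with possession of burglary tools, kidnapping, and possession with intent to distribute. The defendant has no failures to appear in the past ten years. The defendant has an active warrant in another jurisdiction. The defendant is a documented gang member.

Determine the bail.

$412505

Base amounts from the schedule: possession of burglary tools $3000; kidnapping $449000; possession with intent to distribute $33300.
Stacking rule: sum of all bases. $3000 + $449000 + $33300 = $485300.
Net percentage adjustment: +15% −35% +5% = −15%. $485300 × 0.85 = $412505.
$412505 is within the $875000 maximum.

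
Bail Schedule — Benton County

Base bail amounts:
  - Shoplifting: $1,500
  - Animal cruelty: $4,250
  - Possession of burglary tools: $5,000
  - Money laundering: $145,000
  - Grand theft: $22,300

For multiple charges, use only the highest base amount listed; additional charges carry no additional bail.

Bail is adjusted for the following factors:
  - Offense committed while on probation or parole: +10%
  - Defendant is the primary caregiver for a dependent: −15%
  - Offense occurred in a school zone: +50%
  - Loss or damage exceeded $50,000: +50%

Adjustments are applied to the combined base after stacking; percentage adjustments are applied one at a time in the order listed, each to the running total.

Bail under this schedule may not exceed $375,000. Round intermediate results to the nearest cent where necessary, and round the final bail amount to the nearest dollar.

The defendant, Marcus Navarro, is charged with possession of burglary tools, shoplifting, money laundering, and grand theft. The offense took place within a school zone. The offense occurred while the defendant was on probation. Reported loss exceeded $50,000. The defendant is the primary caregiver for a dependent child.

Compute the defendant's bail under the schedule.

$305,044

Base amounts from the schedule: possession of burglary tools $5,000; shoplifting $1,500; money laundering $145,000; grand theft $22,300.
Stacking rule: use the highest base only. Highest is money laundering at $145,000. Combined base = $145,000.
Offense committed while on probation or parole (+10%): $145,000 × 1.1 = $159,500.
Defendant is the primary caregiver for a dependent (−15%): $159,500 × 0.85 = $135,575.
Offense occurred in a school zone (+50%): $135,575 × 1.5 = $203,362.50.
Loss or damage exceeded $50,000 (+50%): $203,362.50 × 1.5 = $305,043.75.
$305,043.75 is within the $375,000 maximum.
Rounded to the nearest dollar: $305,044.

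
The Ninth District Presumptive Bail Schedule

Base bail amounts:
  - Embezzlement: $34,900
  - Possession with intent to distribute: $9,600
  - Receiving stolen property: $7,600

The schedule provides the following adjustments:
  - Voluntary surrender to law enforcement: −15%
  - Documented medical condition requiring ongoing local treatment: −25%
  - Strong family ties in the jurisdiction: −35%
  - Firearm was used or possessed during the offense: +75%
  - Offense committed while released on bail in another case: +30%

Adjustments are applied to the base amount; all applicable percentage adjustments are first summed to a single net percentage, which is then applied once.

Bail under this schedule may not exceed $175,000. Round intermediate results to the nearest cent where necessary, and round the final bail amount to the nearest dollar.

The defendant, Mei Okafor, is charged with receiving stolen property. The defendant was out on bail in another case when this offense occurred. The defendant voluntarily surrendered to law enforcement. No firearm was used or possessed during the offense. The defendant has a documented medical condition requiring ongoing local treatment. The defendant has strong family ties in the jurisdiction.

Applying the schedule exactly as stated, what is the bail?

$4,180

Base amounts from the schedule: receiving stolen property $7,600.
Single charge. Combined base = $7,600.
Net percentage adjustment: −15% −25% −35% +30% = −45%. $7,600 × 0.55 = $4,180.
$4,180 is within the $175,000 maximum.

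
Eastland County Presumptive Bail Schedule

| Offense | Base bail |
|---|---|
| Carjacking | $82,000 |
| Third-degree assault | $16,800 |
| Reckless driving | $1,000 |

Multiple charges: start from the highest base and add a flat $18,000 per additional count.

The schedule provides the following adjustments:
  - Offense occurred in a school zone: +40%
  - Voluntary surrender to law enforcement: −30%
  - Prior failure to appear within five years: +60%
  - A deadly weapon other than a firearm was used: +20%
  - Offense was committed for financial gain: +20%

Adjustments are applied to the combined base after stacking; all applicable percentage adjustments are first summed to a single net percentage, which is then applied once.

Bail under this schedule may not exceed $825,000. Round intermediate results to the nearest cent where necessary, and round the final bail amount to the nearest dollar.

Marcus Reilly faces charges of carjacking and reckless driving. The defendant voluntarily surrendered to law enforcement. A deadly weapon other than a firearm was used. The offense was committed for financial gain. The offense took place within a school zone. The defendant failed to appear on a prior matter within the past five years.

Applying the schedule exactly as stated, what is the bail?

$210,000

Base amounts from the schedule: carjacking $82,000; reckless driving $1,000.
Stacking rule: highest base plus $18,000 per additional charge. Highest is carjacking at $82,000; 1 additional charge → +$18,000. Combined base = $100,000.
Net percentage adjustment: +40% −30% +60% +20% +20% = +110%. $100,000 × 2.1 = $210,000.
$210,000 is within the $825,000 maximum.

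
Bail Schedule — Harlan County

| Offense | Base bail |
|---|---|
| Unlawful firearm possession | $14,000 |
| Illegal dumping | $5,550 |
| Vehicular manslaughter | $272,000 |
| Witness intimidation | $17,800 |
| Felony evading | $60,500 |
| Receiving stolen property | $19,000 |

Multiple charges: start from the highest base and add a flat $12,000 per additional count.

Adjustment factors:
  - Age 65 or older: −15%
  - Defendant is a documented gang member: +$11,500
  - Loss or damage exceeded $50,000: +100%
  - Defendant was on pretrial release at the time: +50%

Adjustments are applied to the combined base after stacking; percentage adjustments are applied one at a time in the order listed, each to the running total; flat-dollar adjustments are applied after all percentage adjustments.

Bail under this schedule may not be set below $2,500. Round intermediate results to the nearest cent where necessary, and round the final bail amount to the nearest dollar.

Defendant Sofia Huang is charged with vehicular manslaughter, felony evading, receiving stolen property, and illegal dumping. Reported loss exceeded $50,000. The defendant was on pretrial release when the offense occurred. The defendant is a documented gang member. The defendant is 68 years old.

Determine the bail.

Base amounts from the schedule: vehicular manslaughter $272,000; felony evading $60,500; receiving stolen property $19,000; illegal dumping $5,550.
Stacking rule: highest base plus $12,000 per additional charge. Highest is vehicular manslaughter at $272,000; 3 additional charges → +$36,000. Combined base = $308,000.
Age 65 or older (−15%): $308,000 × 0.85 = $261,800.
Loss or damage exceeded $50,000 (+100%): $261,800 × 2 = $523,600.
Defendant was on pretrial release at the time (+50%): $523,600 × 1.5 = $785,400.
Defendant is a documented gang member (+$11,500 flat): $785,400 + $11,500 = $796,900.
$796,900 is at or above the $2,500 minimum.

$796,900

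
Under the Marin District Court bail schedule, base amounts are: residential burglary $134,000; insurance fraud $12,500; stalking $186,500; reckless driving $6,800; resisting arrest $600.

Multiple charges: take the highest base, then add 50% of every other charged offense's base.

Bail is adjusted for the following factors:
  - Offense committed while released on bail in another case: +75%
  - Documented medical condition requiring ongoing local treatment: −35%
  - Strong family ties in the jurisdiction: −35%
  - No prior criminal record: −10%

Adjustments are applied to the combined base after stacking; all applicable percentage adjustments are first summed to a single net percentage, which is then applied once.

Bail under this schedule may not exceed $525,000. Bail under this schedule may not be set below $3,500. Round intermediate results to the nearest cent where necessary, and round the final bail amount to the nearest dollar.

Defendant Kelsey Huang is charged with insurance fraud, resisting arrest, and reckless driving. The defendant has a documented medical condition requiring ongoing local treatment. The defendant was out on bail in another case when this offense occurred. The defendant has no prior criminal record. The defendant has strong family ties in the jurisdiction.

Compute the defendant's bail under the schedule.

$15,390

Base amounts from the schedule: insurance fraud $12,500; resisting arrest $600; reckless driving $6,800.
Stacking rule: highest base plus 50% of each additional charge. Highest is insurance fraud at $12,500. Additional: $600 × 50% = $300; $6,800 × 50% = $3,400. Combined base = $12,500 + $3,700 = $16,200.
Net percentage adjustment: +75% −35% −35% −10% = −5%. $16,200 × 0.95 = $15,390.
$15,390 is within the $525,000 maximum.
$15,390 is at or above the $3,500 minimum.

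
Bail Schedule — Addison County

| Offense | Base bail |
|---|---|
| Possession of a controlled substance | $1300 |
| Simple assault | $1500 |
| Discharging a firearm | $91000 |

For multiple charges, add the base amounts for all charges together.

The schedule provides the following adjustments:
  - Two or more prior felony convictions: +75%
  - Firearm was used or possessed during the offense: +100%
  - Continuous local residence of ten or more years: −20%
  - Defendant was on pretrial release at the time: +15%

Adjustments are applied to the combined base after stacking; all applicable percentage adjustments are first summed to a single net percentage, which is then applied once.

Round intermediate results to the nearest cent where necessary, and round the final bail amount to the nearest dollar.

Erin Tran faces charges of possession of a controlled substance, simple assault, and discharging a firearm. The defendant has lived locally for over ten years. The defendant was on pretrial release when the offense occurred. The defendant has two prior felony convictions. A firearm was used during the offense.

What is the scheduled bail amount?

$253260

Base amounts from the schedule: possession of a controlled substance $1300; simple assault $1500; discharging a firearm $91000.
Stacking rule: sum of all bases. $1300 + $1500 + $91000 = $93800.
Net percentage adjustment: +75% +100% −20% +15% = +170%. $93800 × 2.7 = $253260.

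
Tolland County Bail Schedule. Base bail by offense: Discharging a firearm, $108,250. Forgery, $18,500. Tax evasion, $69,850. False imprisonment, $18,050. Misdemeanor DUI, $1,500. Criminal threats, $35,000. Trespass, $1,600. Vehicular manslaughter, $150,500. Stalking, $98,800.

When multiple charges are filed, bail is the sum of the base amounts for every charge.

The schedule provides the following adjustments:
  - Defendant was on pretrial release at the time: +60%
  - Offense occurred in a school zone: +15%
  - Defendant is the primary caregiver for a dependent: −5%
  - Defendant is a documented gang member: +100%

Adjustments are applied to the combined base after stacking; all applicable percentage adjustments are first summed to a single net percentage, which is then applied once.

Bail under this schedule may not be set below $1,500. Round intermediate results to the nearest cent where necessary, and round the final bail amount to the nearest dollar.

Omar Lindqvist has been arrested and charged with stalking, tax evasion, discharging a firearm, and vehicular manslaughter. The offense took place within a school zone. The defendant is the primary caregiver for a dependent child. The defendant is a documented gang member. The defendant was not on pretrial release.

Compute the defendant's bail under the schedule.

Base amounts from the schedule: stalking $98,800; tax evasion $69,850; discharging a firearm $108,250; vehicular manslaughter $150,500.
Stacking rule: sum of all bases. $98,800 + $69,850 + $108,250 + $150,500 = $427,400.
Net percentage adjustment: +15% −5% +100% = +110%. $427,400 × 2.1 = $897,540.
$897,540 is at or above the $1,500 minimum.

$897,540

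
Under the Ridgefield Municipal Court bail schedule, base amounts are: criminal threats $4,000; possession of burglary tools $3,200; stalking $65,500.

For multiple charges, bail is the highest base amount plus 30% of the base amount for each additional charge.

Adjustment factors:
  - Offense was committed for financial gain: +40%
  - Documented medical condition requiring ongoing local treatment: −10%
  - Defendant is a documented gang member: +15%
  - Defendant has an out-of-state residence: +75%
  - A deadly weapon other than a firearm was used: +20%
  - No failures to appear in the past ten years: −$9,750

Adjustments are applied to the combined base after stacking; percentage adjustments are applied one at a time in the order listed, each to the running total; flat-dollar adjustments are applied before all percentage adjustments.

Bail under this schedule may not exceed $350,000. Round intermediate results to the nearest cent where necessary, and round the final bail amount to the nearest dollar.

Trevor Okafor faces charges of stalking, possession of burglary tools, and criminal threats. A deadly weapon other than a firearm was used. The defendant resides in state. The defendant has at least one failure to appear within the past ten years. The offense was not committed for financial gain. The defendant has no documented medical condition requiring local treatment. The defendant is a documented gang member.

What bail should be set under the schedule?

$93,371

Base amounts from the schedule: stalking $65,500; possession of burglary tools $3,200; criminal threats $4,000.
Stacking rule: highest base plus 30% of each additional charge. Highest is stalking at $65,500. Additional: $3,200 × 30% = $960; $4,000 × 30% = $1,200. Combined base = $65,500 + $2,160 = $67,660.
Defendant is a documented gang member (+15%): $67,660 × 1.15 = $77,809.
A deadly weapon other than a firearm was used (+20%): $77,809 × 1.2 = $93,370.80.
$93,370.80 is within the $350,000 maximum.
Rounded to the nearest dollar: $93,371.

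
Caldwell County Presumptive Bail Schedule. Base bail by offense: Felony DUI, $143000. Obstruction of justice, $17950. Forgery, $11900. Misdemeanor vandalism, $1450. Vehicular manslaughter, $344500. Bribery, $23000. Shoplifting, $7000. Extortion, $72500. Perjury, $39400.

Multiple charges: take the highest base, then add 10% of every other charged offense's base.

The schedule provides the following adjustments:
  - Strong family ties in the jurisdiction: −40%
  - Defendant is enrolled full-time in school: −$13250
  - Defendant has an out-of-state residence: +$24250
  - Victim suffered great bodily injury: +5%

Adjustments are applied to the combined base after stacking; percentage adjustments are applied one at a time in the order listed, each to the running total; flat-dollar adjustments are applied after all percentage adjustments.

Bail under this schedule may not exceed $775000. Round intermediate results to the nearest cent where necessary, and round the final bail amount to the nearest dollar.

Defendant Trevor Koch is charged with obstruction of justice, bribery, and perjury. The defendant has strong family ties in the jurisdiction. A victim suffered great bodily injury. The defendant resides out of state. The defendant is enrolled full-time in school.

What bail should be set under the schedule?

Base amounts from the schedule: obstruction of justice $17950; bribery $23000; perjury $39400.
Stacking rule: highest base plus 10% of each additional charge. Highest is perjury at $39400. Additional: $17950 × 10% = $1795; $23000 × 10% = $2300. Combined base = $39400 + $4095 = $43495.
Strong family ties in the jurisdiction (−40%): $43495 × 0.6 = $26097.
Victim suffered great bodily injury (+5%): $26097 × 1.05 = $27401.85.
Defendant is enrolled full-time in school (−$13250 flat): $27401.85 − $13250 = $14151.85.
Defendant has an out-of-state residence (+$24250 flat): $14151.85 + $24250 = $38401.85.
$38401.85 is within the $775000 maximum.
Rounded to the nearest dollar: $38402.

$38402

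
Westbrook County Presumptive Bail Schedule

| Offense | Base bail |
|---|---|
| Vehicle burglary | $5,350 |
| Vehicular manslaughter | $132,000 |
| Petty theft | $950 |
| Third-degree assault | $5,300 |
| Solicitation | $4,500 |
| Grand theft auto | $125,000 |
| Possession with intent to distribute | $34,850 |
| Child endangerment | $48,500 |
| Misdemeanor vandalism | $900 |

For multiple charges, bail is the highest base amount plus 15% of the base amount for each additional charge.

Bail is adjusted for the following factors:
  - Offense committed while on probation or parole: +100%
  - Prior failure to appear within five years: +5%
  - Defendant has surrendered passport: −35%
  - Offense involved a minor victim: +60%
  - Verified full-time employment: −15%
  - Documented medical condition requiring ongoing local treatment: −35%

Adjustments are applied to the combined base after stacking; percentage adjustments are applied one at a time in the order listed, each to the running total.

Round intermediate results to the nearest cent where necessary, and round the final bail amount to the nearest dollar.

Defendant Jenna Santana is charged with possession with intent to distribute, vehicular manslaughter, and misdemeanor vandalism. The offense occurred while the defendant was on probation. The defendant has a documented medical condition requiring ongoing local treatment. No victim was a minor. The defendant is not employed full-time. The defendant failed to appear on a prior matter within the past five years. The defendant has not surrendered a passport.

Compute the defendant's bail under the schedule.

Base amounts from the schedule: possession with intent to distribute $34,850; vehicular manslaughter $132,000; misdemeanor vandalism $900.
Stacking rule: highest base plus 15% of each additional charge. Highest is vehicular manslaughter at $132,000. Additional: $34,850 × 15% = $5,227.50; $900 × 15% = $135. Combined base = $132,000 + $5,362.50 = $137,362.50.
Offense committed while on probation or parole (+100%): $137,362.50 × 2 = $274,725.
Prior failure to appear within five years (+5%): $274,725 × 1.05 = $288,461.25.
Documented medical condition requiring ongoing local treatment (−35%): $288,461.25 × 0.65 = $187,499.81.
Rounded to the nearest dollar: $187,500.

$187,500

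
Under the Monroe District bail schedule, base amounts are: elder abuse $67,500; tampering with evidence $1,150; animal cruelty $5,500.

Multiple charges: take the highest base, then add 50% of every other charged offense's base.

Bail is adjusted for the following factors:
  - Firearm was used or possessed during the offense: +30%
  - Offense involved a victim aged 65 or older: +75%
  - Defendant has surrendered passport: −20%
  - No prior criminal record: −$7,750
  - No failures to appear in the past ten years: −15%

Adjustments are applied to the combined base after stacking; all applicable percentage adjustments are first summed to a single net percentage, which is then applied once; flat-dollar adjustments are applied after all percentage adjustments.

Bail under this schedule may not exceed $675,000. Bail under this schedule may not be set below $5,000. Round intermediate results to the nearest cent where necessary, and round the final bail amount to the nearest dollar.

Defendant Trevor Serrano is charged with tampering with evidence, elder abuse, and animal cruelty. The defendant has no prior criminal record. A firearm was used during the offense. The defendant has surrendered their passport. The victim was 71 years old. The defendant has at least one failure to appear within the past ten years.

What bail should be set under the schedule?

Base amounts from the schedule: tampering with evidence $1,150; elder abuse $67,500; animal cruelty $5,500.
Stacking rule: highest base plus 50% of each additional charge. Highest is elder abuse at $67,500. Additional: $1,150 × 50% = $575; $5,500 × 50% = $2,750. Combined base = $67,500 + $3,325 = $70,825.
Net percentage adjustment: +30% +75% −20% = +85%. $70,825 × 1.85 = $131,026.25.
No prior criminal record (−$7,750 flat): $131,026.25 − $7,750 = $123,276.25.
$123,276.25 is within the $675,000 maximum.
$123,276.25 is at or above the $5,000 minimum.
Rounded to the nearest dollar: $123,276.

$123,276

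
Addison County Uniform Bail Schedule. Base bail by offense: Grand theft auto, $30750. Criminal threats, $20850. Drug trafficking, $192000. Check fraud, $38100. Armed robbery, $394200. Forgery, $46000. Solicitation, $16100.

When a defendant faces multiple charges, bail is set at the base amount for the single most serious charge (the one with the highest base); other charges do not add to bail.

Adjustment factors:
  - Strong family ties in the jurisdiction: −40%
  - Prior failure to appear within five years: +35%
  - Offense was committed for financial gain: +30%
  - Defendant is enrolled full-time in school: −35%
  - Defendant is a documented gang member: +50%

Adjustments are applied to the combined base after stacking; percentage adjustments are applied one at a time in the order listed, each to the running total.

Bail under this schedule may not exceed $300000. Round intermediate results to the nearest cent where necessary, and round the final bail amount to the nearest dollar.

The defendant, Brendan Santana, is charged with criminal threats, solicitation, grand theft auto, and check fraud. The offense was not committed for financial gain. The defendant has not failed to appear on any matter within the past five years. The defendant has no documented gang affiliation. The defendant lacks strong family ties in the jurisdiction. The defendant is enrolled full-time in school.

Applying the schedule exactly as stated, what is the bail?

$24765

Base amounts from the schedule: criminal threats $20850; solicitation $16100; grand theft auto $30750; check fraud $38100.
Stacking rule: use the highest base only. Highest is check fraud at $38100. Combined base = $38100.
Defendant is enrolled full-time in school (−35%): $38100 × 0.65 = $24765.
$24765 is within the $300000 maximum.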